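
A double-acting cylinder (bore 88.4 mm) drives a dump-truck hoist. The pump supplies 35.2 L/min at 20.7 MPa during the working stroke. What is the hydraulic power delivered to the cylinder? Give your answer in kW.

Hydraulic power = P × Q

W ≈ 12.1 kW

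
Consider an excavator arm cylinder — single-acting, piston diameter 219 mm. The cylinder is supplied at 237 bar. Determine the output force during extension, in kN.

F ≈ 893 kN

Cap-side area A_cap = π/4 × (219 mm)² = 37670 mm^2
F = P × A_cap = 237 bar × A_cap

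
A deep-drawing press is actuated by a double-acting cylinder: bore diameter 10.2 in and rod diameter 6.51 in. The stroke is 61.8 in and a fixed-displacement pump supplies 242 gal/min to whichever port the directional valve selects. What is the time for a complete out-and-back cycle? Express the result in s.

t ≈ 8.63 s

Cap-side area A_cap = π/4 × (10.2 in)² = 81.71 in^2
Rod-side annular area A_ann = π/4 × (10.2² − 6.51²) = 48.43 in^2
t_ext = A_cap·L/Q = 5.420 s
t_ret = A_ann·L/Q = 3.212 s
t_cycle = t_ext + t_ret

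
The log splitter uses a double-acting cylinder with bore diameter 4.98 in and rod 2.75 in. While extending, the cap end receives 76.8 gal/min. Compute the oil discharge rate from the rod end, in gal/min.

Cap-side area A_cap = π/4 × (4.98 in)² = 19.48 in^2
Rod-side annular area A_ann = π/4 × (4.98² − 2.75²) = 13.54 in^2
Piston speed v = Q_in/A_cap; rod-end outflow Q_out = v × A_ann = Q_in × A_ann/A_cap.

Q_out ≈ 53.4 gal/min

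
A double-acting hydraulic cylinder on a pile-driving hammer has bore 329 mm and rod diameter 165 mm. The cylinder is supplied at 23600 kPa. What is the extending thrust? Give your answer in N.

Cap-side area A_cap = π/4 × (329 mm)² = 85010 mm^2
F = P × A_cap = 23600 kPa × A_cap

F ≈ 2.01e6 N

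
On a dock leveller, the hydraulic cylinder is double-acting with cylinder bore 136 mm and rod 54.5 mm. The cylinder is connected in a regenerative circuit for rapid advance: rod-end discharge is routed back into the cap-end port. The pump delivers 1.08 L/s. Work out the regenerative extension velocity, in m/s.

v ≈ 0.463 m/s

In regeneration the rod-end outflow joins the pump flow into the cap end, so the net volume the pump must supply per unit advance equals the rod cross-section area.
Rod cross-section A_rod = π/4 × (54.5 mm)² = 2333 mm^2
v = Q_pump / A_rod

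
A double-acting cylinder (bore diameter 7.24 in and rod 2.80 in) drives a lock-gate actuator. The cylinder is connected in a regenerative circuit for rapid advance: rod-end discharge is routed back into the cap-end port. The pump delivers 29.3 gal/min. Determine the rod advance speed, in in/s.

v ≈ 18.3 in/s

In regeneration the rod-end outflow joins the pump flow into the cap end, so the net volume the pump must supply per unit advance equals the rod cross-section area.
Rod cross-section A_rod = π/4 × (2.80 in)² = 6.158 in^2
v = Q_pump / A_rod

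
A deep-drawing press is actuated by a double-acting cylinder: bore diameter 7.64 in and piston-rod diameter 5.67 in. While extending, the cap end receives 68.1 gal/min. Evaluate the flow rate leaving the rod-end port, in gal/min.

Cap-side area A_cap = π/4 × (7.64 in)² = 45.84 in^2
Rod-side annular area A_ann = π/4 × (7.64² − 5.67²) = 20.59 in^2
Piston speed v = Q_in/A_cap; rod-end outflow Q_out = v × A_ann = Q_in × A_ann/A_cap.

Q_out ≈ 30.6 gal/min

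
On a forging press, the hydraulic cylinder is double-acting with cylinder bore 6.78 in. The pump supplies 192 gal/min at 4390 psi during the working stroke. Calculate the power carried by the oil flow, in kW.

W ≈ 367 kW

Hydraulic power = P × Q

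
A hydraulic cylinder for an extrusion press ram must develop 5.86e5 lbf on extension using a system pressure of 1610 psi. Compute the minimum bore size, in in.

D ≈ 21.5 in

Extension force acts on the full piston face: F = P × (π/4)D².
D = √(4F / (πP)) = √(4 × 5.86e5 lbf / (π × 1610 psi))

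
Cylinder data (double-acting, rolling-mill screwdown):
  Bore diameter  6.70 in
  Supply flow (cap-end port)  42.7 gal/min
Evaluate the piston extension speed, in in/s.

Cap-side area A_cap = π/4 × (6.70 in)² = 35.26 in^2
v = Q / A

v ≈ 4.66 in/s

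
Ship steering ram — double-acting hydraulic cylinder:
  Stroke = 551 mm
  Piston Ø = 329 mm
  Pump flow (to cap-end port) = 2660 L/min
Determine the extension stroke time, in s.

Cap-side area A_cap = π/4 × (329 mm)² = 85010 mm^2
Swept volume V = A × L; t = V / Q = A·L / Q

t ≈ 1.06 s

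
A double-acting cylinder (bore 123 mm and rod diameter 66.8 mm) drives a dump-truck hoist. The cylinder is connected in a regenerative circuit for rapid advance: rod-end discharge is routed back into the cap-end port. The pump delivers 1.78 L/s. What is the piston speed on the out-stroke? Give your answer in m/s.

In regeneration the rod-end outflow joins the pump flow into the cap end, so the net volume the pump must supply per unit advance equals the rod cross-section area.
Rod cross-section A_rod = π/4 × (66.8 mm)² = 3505 mm^2
v = Q_pump / A_rod

v ≈ 0.508 m/s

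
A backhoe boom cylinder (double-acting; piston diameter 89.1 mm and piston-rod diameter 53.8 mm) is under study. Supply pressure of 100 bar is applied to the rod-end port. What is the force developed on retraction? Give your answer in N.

F ≈ 39600 N

Rod-side annular area A_ann = π/4 × (89.1² − 53.8²) = 3962 mm^2
On retraction the pressure acts on the annular area (bore minus rod).
F = P × A_ann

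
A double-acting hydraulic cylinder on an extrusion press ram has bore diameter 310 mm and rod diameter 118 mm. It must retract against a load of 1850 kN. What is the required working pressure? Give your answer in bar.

P ≈ 287 bar

Rod-side annular area A_ann = π/4 × (310² − 118²) = 64540 mm^2
Retraction: pressure acts on the annular area.
P = F / A = 1850 kN / A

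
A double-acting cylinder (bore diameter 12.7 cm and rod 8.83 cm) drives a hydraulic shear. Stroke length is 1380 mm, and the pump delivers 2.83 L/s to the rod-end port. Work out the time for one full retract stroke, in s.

t ≈ 3.19 s

Rod-side annular area A_ann = π/4 × (12.7² − 8.83²) = 65.44 cm^2
Swept volume V = A × L; t = V / Q = A·L / Q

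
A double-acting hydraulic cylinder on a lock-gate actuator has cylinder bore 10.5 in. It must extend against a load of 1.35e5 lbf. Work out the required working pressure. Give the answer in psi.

P ≈ 1560 psi

Cap-side area A_cap = π/4 × (10.5 in)² = 86.59 in^2
P = F / A = 1.35e5 lbf / A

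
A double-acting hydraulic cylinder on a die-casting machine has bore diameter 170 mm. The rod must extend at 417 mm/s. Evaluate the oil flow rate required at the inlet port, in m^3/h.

Cap-side area A_cap = π/4 × (170 mm)² = 22700 mm^2
Q = A × v

Q ≈ 34.1 m^3/h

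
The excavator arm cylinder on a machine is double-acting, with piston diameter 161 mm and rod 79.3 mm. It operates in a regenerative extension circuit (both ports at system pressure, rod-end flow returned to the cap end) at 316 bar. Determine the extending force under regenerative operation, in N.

F ≈ 1.56e5 N

With equal pressure on both faces, forces on the annular region cancel; the net push is pressure × rod cross-section.
Rod cross-section A_rod = π/4 × (79.3 mm)² = 4939 mm^2
F = P × A_rod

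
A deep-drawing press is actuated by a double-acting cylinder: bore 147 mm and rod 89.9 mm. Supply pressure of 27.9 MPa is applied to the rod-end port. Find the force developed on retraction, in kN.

F ≈ 296 kN

Rod-side annular area A_ann = π/4 × (147² − 89.9²) = 10620 mm^2
On retraction the pressure acts on the annular area (bore minus rod).
F = P × A_ann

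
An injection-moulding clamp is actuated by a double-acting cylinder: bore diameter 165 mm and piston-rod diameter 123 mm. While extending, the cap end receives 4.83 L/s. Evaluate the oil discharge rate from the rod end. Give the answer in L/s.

Cap-side area A_cap = π/4 × (165 mm)² = 21380 mm^2
Rod-side annular area A_ann = π/4 × (165² − 123²) = 9500 mm^2
Piston speed v = Q_in/A_cap; rod-end outflow Q_out = v × A_ann = Q_in × A_ann/A_cap.

Q_out ≈ 2.15 L/s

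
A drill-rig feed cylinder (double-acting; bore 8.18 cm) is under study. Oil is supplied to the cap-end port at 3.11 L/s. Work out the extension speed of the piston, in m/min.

v ≈ 35.5 m/min

Cap-side area A_cap = π/4 × (8.18 cm)² = 52.55 cm^2
v = Q / A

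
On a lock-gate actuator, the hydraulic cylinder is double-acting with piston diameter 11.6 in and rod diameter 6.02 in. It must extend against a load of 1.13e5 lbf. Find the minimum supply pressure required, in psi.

P ≈ 1070 psi

Cap-side area A_cap = π/4 × (11.6 in)² = 105.7 in^2
P = F / A = 1.13e5 lbf / A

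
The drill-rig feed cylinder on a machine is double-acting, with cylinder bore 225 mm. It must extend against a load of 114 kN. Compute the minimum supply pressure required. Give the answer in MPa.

Cap-side area A_cap = π/4 × (225 mm)² = 39760 mm^2
P = F / A = 114 kN / A

P ≈ 2.87 MPa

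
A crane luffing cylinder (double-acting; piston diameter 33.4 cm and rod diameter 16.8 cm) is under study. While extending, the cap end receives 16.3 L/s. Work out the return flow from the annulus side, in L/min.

Q_out ≈ 731 L/min

Cap-side area A_cap = π/4 × (33.4 cm)² = 876.2 cm^2
Rod-side annular area A_ann = π/4 × (33.4² − 16.8²) = 654.5 cm^2
Piston speed v = Q_in/A_cap; rod-end outflow Q_out = v × A_ann = Q_in × A_ann/A_cap.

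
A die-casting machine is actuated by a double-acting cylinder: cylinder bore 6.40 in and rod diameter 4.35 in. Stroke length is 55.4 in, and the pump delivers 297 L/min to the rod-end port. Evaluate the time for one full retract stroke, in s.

Rod-side annular area A_ann = π/4 × (6.40² − 4.35²) = 17.31 in^2
Swept volume V = A × L; t = V / Q = A·L / Q

t ≈ 3.17 s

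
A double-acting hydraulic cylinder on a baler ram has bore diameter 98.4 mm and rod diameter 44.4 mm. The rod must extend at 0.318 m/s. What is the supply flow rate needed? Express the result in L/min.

Q ≈ 145 L/min

Cap-side area A_cap = π/4 × (98.4 mm)² = 7605 mm^2
Q = A × v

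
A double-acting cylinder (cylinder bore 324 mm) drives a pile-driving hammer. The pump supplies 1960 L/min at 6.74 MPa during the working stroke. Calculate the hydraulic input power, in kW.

W ≈ 220 kW

Hydraulic power = P × Q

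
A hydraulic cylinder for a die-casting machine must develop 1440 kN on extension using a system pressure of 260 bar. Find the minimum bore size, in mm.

Extension force acts on the full piston face: F = P × (π/4)D².
D = √(4F / (πP)) = √(4 × 1440 kN / (π × 260 bar))

D ≈ 266 mm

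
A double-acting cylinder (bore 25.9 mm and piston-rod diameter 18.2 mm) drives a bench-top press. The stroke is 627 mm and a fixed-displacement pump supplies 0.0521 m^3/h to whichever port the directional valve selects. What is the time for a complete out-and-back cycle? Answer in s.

t ≈ 34.4 s

Cap-side area A_cap = π/4 × (25.9 mm)² = 526.9 mm^2
Rod-side annular area A_ann = π/4 × (25.9² − 18.2²) = 266.7 mm^2
t_ext = A_cap·L/Q = 22.83 s
t_ret = A_ann·L/Q = 11.55 s
t_cycle = t_ext + t_ret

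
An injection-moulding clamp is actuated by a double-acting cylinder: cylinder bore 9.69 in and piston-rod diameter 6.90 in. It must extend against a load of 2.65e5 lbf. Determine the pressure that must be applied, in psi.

P ≈ 3590 psi

Cap-side area A_cap = π/4 × (9.69 in)² = 73.75 in^2
P = F / A = 2.65e5 lbf / A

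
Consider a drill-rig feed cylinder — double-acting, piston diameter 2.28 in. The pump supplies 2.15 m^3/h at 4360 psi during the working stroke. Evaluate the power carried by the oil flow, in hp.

W ≈ 24.1 hp

Hydraulic power = P × Q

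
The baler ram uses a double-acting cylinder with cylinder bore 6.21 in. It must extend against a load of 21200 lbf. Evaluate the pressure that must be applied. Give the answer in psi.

P ≈ 700 psi

Cap-side area A_cap = π/4 × (6.21 in)² = 30.29 in^2
P = F / A = 21200 lbf / A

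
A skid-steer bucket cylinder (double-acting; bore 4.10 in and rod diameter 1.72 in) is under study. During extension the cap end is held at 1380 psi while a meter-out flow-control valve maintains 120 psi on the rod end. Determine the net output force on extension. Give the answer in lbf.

Cap-side area A_cap = π/4 × (4.10 in)² = 13.20 in^2
Rod-side annular area A_ann = π/4 × (4.10² − 1.72²) = 10.88 in^2
Net thrust = P_cap·A_cap − P_rod·A_ann = 18220 lbf − 1305 lbf

F ≈ 16900 lbf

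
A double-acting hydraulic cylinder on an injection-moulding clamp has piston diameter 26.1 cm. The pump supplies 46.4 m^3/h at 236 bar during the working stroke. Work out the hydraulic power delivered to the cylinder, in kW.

W ≈ 304 kW

Hydraulic power = P × Q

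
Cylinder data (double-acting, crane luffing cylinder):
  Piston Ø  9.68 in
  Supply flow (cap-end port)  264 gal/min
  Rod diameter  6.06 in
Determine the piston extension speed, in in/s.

Cap-side area A_cap = π/4 × (9.68 in)² = 73.59 in^2
v = Q / A

v ≈ 13.8 in/s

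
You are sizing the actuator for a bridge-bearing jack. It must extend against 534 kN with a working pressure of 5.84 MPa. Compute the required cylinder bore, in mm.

Extension force acts on the full piston face: F = P × (π/4)D².
D = √(4F / (πP)) = √(4 × 534 kN / (π × 5.84 MPa))

D ≈ 341 mm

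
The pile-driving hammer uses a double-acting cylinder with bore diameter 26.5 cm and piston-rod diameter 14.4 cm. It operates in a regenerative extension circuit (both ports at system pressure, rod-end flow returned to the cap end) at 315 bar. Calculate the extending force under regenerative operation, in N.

With equal pressure on both faces, forces on the annular region cancel; the net push is pressure × rod cross-section.
Rod cross-section A_rod = π/4 × (14.4 cm)² = 162.9 cm^2
F = P × A_rod

F ≈ 5.13e5 N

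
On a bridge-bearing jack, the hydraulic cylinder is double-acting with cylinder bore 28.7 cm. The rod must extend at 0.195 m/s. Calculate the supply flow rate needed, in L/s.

Cap-side area A_cap = π/4 × (28.7 cm)² = 646.9 cm^2
Q = A × v

Q ≈ 12.6 L/s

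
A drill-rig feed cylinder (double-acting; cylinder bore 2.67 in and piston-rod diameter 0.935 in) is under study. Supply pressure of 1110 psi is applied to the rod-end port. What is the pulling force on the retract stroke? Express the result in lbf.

F ≈ 5450 lbf

Rod-side annular area A_ann = π/4 × (2.67² − 0.935²) = 4.912 in^2
On retraction the pressure acts on the annular area (bore minus rod).
F = P × A_ann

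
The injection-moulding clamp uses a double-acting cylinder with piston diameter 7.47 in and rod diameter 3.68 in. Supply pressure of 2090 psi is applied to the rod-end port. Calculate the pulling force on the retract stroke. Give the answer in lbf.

Rod-side annular area A_ann = π/4 × (7.47² − 3.68²) = 33.19 in^2
On retraction the pressure acts on the annular area (bore minus rod).
F = P × A_ann

F ≈ 69400 lbf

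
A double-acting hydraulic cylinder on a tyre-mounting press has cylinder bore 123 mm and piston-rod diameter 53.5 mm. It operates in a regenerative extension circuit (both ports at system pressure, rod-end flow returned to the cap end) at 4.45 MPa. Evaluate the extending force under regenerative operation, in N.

F ≈ 10000 N

With equal pressure on both faces, forces on the annular region cancel; the net push is pressure × rod cross-section.
Rod cross-section A_rod = π/4 × (53.5 mm)² = 2248 mm^2
F = P × A_rod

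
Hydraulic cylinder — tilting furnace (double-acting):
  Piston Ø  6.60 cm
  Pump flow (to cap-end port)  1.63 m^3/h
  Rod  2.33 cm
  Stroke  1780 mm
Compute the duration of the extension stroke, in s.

Cap-side area A_cap = π/4 × (6.60 cm)² = 34.21 cm^2
Swept volume V = A × L; t = V / Q = A·L / Q

t ≈ 13.4 s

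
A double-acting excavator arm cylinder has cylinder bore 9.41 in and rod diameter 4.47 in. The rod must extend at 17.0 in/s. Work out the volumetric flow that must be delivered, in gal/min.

Q ≈ 307 gal/min

Cap-side area A_cap = π/4 × (9.41 in)² = 69.55 in^2
Q = A × v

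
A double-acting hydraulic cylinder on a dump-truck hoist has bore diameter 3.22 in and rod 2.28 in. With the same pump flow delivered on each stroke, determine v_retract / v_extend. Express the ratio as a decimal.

v_ret/v_ext ≈ 2.01

Cap-side area A_cap = π/4 × (3.22 in)² = 8.143 in^2
Rod-side annular area A_ann = π/4 × (3.22² − 2.28²) = 4.061 in^2
For equal Q, v ∝ 1/A, so v_ret/v_ext = A_cap/A_ann.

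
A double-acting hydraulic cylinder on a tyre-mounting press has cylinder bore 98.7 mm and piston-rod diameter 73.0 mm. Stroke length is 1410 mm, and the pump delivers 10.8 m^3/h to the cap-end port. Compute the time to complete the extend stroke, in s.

t ≈ 3.60 s

Cap-side area A_cap = π/4 × (98.7 mm)² = 7651 mm^2
Swept volume V = A × L; t = V / Q = A·L / Q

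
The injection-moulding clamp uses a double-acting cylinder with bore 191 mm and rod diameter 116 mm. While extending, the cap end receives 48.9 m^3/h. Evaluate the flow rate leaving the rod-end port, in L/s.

Q_out ≈ 8.57 L/s

Cap-side area A_cap = π/4 × (191 mm)² = 28650 mm^2
Rod-side annular area A_ann = π/4 × (191² − 116²) = 18080 mm^2
Piston speed v = Q_in/A_cap; rod-end outflow Q_out = v × A_ann = Q_in × A_ann/A_cap.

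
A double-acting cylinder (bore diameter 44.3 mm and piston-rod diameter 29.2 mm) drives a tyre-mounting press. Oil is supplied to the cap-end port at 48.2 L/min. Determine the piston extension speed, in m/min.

v ≈ 31.3 m/min

Cap-side area A_cap = π/4 × (44.3 mm)² = 1541 mm^2
v = Q / A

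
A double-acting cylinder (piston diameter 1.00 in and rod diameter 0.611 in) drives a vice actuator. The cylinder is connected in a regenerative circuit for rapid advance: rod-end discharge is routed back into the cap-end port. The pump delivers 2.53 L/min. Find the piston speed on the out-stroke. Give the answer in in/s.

In regeneration the rod-end outflow joins the pump flow into the cap end, so the net volume the pump must supply per unit advance equals the rod cross-section area.
Rod cross-section A_rod = π/4 × (0.611 in)² = 0.2932 in^2
v = Q_pump / A_rod

v ≈ 8.78 in/s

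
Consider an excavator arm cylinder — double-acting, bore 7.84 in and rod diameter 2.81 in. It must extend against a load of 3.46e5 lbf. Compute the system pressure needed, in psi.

P ≈ 7170 psi

Cap-side area A_cap = π/4 × (7.84 in)² = 48.27 in^2
P = F / A = 3.46e5 lbf / A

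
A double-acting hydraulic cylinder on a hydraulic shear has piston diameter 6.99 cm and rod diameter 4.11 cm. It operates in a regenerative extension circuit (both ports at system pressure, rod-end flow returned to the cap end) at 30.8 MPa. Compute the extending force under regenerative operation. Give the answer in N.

F ≈ 40900 N

With equal pressure on both faces, forces on the annular region cancel; the net push is pressure × rod cross-section.
Rod cross-section A_rod = π/4 × (4.11 cm)² = 13.27 cm^2
F = P × A_rod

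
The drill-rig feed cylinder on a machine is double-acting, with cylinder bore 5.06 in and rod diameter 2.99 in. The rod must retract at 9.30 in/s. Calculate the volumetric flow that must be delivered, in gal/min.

Rod-side annular area A_ann = π/4 × (5.06² − 2.99²) = 13.09 in^2
Q = A × v

Q ≈ 31.6 gal/min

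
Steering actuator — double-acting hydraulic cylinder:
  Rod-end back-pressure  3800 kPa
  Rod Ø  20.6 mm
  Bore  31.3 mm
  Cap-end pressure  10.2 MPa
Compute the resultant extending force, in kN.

F ≈ 6.19 kN

Cap-side area A_cap = π/4 × (31.3 mm)² = 769.4 mm^2
Rod-side annular area A_ann = π/4 × (31.3² − 20.6²) = 436.2 mm^2
Net thrust = P_cap·A_cap − P_rod·A_ann = 7.848 kN − 1.657 kN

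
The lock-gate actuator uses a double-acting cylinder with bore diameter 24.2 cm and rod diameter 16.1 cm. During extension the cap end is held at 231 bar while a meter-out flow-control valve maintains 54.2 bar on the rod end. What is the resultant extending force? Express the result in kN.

F ≈ 924 kN

Cap-side area A_cap = π/4 × (24.2 cm)² = 460.0 cm^2
Rod-side annular area A_ann = π/4 × (24.2² − 16.1²) = 256.4 cm^2
Net thrust = P_cap·A_cap − P_rod·A_ann = 1063 kN − 139.0 kN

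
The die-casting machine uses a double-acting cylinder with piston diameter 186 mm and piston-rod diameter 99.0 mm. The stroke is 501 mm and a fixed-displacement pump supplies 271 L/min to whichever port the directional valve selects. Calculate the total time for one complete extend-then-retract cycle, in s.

Cap-side area A_cap = π/4 × (186 mm)² = 27170 mm^2
Rod-side annular area A_ann = π/4 × (186² − 99.0²) = 19470 mm^2
t_ext = A_cap·L/Q = 3.014 s
t_ret = A_ann·L/Q = 2.160 s
t_cycle = t_ext + t_ret

t ≈ 5.17 s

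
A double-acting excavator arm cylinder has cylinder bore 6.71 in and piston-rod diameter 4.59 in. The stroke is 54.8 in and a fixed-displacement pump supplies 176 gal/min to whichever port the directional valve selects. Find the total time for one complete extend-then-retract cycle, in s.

Cap-side area A_cap = π/4 × (6.71 in)² = 35.36 in^2
Rod-side annular area A_ann = π/4 × (6.71² − 4.59²) = 18.81 in^2
t_ext = A_cap·L/Q = 2.860 s
t_ret = A_ann·L/Q = 1.522 s
t_cycle = t_ext + t_ret

t ≈ 4.38 s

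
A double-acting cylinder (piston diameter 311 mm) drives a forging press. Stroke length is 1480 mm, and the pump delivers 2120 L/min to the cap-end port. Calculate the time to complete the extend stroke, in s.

Cap-side area A_cap = π/4 × (311 mm)² = 75960 mm^2
Swept volume V = A × L; t = V / Q = A·L / Q

t ≈ 3.18 s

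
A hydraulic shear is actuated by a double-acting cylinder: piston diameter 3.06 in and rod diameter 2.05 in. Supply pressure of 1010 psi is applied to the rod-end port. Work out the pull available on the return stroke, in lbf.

F ≈ 4090 lbf

Rod-side annular area A_ann = π/4 × (3.06² − 2.05²) = 4.054 in^2
On retraction the pressure acts on the annular area (bore minus rod).
F = P × A_ann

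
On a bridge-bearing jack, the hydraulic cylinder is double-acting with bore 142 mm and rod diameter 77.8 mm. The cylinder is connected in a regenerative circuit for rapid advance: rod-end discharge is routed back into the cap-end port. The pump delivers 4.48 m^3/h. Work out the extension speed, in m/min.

v ≈ 15.7 m/min

In regeneration the rod-end outflow joins the pump flow into the cap end, so the net volume the pump must supply per unit advance equals the rod cross-section area.
Rod cross-section A_rod = π/4 × (77.8 mm)² = 4754 mm^2
v = Q_pump / A_rod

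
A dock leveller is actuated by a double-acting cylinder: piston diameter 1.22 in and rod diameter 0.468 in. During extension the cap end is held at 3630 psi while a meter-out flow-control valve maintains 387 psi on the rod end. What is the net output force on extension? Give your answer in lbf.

Cap-side area A_cap = π/4 × (1.22 in)² = 1.169 in^2
Rod-side annular area A_ann = π/4 × (1.22² − 0.468²) = 0.9970 in^2
Net thrust = P_cap·A_cap − P_rod·A_ann = 4243 lbf − 385.8 lbf

F ≈ 3860 lbf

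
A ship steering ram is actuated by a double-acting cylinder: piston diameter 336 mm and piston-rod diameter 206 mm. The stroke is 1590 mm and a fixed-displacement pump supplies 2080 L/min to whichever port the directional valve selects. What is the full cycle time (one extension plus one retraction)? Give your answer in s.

t ≈ 6.60 s

Cap-side area A_cap = π/4 × (336 mm)² = 88670 mm^2
Rod-side annular area A_ann = π/4 × (336² − 206²) = 55340 mm^2
t_ext = A_cap·L/Q = 4.067 s
t_ret = A_ann·L/Q = 2.538 s
t_cycle = t_ext + t_ret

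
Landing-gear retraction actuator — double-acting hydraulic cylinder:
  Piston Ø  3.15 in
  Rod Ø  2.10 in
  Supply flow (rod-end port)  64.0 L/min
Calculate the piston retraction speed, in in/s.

Rod-side annular area A_ann = π/4 × (3.15² − 2.10²) = 4.330 in^2
Flow into the rod-end port fills the annular volume.
v = Q / A

v ≈ 15.0 in/s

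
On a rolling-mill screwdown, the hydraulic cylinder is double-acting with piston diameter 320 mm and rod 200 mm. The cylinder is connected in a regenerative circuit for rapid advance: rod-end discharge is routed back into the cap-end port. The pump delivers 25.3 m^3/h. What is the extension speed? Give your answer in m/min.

v ≈ 13.4 m/min

In regeneration the rod-end outflow joins the pump flow into the cap end, so the net volume the pump must supply per unit advance equals the rod cross-section area.
Rod cross-section A_rod = π/4 × (200 mm)² = 31420 mm^2
v = Q_pump / A_rod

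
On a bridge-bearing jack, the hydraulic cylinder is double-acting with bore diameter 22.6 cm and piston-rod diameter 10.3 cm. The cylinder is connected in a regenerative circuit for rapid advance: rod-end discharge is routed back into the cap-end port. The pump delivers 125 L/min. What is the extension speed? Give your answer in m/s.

In regeneration the rod-end outflow joins the pump flow into the cap end, so the net volume the pump must supply per unit advance equals the rod cross-section area.
Rod cross-section A_rod = π/4 × (10.3 cm)² = 83.32 cm^2
v = Q_pump / A_rod

v ≈ 0.250 m/s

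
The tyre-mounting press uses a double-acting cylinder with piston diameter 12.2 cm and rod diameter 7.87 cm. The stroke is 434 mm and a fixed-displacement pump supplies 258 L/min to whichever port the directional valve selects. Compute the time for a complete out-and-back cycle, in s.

Cap-side area A_cap = π/4 × (12.2 cm)² = 116.9 cm^2
Rod-side annular area A_ann = π/4 × (12.2² − 7.87²) = 68.25 cm^2
t_ext = A_cap·L/Q = 1.180 s
t_ret = A_ann·L/Q = 0.6889 s
t_cycle = t_ext + t_ret

t ≈ 1.87 s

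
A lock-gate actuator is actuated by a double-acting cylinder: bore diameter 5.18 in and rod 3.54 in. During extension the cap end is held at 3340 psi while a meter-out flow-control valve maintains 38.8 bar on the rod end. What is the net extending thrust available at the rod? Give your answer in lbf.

F ≈ 64100 lbf

Cap-side area A_cap = π/4 × (5.18 in)² = 21.07 in^2
Rod-side annular area A_ann = π/4 × (5.18² − 3.54²) = 11.23 in^2
Net thrust = P_cap·A_cap − P_rod·A_ann = 70390 lbf − 6321 lbf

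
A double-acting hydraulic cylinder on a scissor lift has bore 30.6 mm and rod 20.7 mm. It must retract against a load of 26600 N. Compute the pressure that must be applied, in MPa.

P ≈ 66.7 MPa

Rod-side annular area A_ann = π/4 × (30.6² − 20.7²) = 398.9 mm^2
Retraction: pressure acts on the annular area.
P = F / A = 26600 N / A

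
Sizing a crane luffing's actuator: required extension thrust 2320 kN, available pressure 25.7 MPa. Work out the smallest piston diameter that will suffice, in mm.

Extension force acts on the full piston face: F = P × (π/4)D².
D = √(4F / (πP)) = √(4 × 2320 kN / (π × 25.7 MPa))

D ≈ 339 mm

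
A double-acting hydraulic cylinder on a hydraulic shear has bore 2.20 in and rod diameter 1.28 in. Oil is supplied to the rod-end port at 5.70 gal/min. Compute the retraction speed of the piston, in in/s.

Rod-side annular area A_ann = π/4 × (2.20² − 1.28²) = 2.515 in^2
Flow into the rod-end port fills the annular volume.
v = Q / A

v ≈ 8.73 in/s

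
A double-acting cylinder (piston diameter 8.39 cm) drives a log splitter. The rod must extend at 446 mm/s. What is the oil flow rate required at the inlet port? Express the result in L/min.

Cap-side area A_cap = π/4 × (8.39 cm)² = 55.29 cm^2
Q = A × v

Q ≈ 148 L/min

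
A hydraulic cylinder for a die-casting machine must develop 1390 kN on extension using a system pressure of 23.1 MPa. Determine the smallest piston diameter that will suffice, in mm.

D ≈ 277 mm

Extension force acts on the full piston face: F = P × (π/4)D².
D = √(4F / (πP)) = √(4 × 1390 kN / (π × 23.1 MPa))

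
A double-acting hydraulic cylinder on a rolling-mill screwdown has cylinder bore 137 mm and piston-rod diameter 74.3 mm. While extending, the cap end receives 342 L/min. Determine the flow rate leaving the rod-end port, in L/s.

Q_out ≈ 4.02 L/s

Cap-side area A_cap = π/4 × (137 mm)² = 14740 mm^2
Rod-side annular area A_ann = π/4 × (137² − 74.3²) = 10410 mm^2
Piston speed v = Q_in/A_cap; rod-end outflow Q_out = v × A_ann = Q_in × A_ann/A_cap.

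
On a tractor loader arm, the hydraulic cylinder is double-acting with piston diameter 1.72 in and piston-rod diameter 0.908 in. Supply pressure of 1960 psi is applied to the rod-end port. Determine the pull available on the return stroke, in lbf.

Rod-side annular area A_ann = π/4 × (1.72² − 0.908²) = 1.676 in^2
On retraction the pressure acts on the annular area (bore minus rod).
F = P × A_ann

F ≈ 3280 lbf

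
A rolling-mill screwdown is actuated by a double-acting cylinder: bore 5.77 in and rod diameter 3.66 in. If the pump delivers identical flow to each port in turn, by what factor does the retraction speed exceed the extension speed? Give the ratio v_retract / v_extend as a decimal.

v_ret/v_ext ≈ 1.67

Cap-side area A_cap = π/4 × (5.77 in)² = 26.15 in^2
Rod-side annular area A_ann = π/4 × (5.77² − 3.66²) = 15.63 in^2
For equal Q, v ∝ 1/A, so v_ret/v_ext = A_cap/A_ann.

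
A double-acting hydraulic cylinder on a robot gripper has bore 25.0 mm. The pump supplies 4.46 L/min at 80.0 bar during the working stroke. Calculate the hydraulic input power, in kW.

W ≈ 0.595 kW

Hydraulic power = P × Q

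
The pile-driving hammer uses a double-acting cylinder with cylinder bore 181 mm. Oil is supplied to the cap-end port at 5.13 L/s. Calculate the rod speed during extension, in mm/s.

Cap-side area A_cap = π/4 × (181 mm)² = 25730 mm^2
v = Q / A

v ≈ 199 mm/s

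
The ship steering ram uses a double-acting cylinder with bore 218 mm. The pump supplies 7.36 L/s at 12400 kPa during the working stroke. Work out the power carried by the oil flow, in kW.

Hydraulic power = P × Q

W ≈ 91.3 kW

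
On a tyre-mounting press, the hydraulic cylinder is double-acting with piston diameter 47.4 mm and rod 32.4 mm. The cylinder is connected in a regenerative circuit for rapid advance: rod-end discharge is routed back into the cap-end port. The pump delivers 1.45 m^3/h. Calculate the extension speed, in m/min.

v ≈ 29.3 m/min

In regeneration the rod-end outflow joins the pump flow into the cap end, so the net volume the pump must supply per unit advance equals the rod cross-section area.
Rod cross-section A_rod = π/4 × (32.4 mm)² = 824.5 mm^2
v = Q_pump / A_rod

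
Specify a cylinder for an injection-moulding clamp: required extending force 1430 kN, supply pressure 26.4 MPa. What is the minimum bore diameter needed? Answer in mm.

D ≈ 263 mm

Extension force acts on the full piston face: F = P × (π/4)D².
D = √(4F / (πP)) = √(4 × 1430 kN / (π × 26.4 MPa))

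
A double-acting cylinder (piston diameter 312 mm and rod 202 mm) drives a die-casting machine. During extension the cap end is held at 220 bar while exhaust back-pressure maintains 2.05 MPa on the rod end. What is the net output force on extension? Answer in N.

F ≈ 1.59e6 N

Cap-side area A_cap = π/4 × (312 mm)² = 76450 mm^2
Rod-side annular area A_ann = π/4 × (312² − 202²) = 44410 mm^2
Net thrust = P_cap·A_cap − P_rod·A_ann = 1.682e6 N − 91030 N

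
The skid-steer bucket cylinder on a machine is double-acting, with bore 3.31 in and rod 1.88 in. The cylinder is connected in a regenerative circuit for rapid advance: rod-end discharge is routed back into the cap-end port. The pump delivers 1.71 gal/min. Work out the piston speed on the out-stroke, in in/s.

In regeneration the rod-end outflow joins the pump flow into the cap end, so the net volume the pump must supply per unit advance equals the rod cross-section area.
Rod cross-section A_rod = π/4 × (1.88 in)² = 2.776 in^2
v = Q_pump / A_rod

v ≈ 2.37 in/s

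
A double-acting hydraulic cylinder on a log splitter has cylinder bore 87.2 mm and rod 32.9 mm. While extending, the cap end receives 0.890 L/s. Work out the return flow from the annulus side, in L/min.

Q_out ≈ 45.8 L/min

Cap-side area A_cap = π/4 × (87.2 mm)² = 5972 mm^2
Rod-side annular area A_ann = π/4 × (87.2² − 32.9²) = 5122 mm^2
Piston speed v = Q_in/A_cap; rod-end outflow Q_out = v × A_ann = Q_in × A_ann/A_cap.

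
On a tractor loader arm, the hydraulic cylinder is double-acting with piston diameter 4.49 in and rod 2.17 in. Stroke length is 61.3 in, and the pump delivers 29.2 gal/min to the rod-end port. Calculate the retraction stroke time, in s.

Rod-side annular area A_ann = π/4 × (4.49² − 2.17²) = 12.14 in^2
Swept volume V = A × L; t = V / Q = A·L / Q

t ≈ 6.62 s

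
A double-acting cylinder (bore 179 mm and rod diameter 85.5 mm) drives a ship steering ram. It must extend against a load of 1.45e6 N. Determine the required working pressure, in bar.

P ≈ 576 bar

Cap-side area A_cap = π/4 × (179 mm)² = 25160 mm^2
P = F / A = 1.45e6 N / A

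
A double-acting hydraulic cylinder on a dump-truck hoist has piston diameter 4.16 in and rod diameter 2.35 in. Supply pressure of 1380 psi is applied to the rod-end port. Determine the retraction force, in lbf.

F ≈ 12800 lbf

Rod-side annular area A_ann = π/4 × (4.16² − 2.35²) = 9.254 in^2
On retraction the pressure acts on the annular area (bore minus rod).
F = P × A_ann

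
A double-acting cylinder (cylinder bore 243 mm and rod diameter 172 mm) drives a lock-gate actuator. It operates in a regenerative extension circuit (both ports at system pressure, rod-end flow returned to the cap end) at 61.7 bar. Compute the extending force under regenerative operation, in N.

With equal pressure on both faces, forces on the annular region cancel; the net push is pressure × rod cross-section.
Rod cross-section A_rod = π/4 × (172 mm)² = 23240 mm^2
F = P × A_rod

F ≈ 1.43e5 N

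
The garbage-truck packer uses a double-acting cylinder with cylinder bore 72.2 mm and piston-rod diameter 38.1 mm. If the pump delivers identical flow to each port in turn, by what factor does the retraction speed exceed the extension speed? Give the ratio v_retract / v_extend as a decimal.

Cap-side area A_cap = π/4 × (72.2 mm)² = 4094 mm^2
Rod-side annular area A_ann = π/4 × (72.2² − 38.1²) = 2954 mm^2
For equal Q, v ∝ 1/A, so v_ret/v_ext = A_cap/A_ann.

v_ret/v_ext ≈ 1.39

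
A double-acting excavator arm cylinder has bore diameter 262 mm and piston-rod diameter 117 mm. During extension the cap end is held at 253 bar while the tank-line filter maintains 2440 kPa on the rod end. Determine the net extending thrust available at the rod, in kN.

F ≈ 1260 kN

Cap-side area A_cap = π/4 × (262 mm)² = 53910 mm^2
Rod-side annular area A_ann = π/4 × (262² − 117²) = 43160 mm^2
Net thrust = P_cap·A_cap − P_rod·A_ann = 1364 kN − 105.3 kN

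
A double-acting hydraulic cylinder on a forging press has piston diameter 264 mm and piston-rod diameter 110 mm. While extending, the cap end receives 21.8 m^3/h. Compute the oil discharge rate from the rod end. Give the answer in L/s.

Cap-side area A_cap = π/4 × (264 mm)² = 54740 mm^2
Rod-side annular area A_ann = π/4 × (264² − 110²) = 45240 mm^2
Piston speed v = Q_in/A_cap; rod-end outflow Q_out = v × A_ann = Q_in × A_ann/A_cap.

Q_out ≈ 5.00 L/s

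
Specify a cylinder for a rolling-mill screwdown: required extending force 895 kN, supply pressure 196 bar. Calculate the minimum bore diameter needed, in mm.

Extension force acts on the full piston face: F = P × (π/4)D².
D = √(4F / (πP)) = √(4 × 895 kN / (π × 196 bar))

D ≈ 241 mm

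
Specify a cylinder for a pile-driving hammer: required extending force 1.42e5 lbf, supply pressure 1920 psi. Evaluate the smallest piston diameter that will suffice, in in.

D ≈ 9.70 in

Extension force acts on the full piston face: F = P × (π/4)D².
D = √(4F / (πP)) = √(4 × 1.42e5 lbf / (π × 1920 psi))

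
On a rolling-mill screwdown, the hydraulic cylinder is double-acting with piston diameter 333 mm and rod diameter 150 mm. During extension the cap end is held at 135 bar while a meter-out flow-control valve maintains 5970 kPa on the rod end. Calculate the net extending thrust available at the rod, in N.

Cap-side area A_cap = π/4 × (333 mm)² = 87090 mm^2
Rod-side annular area A_ann = π/4 × (333² − 150²) = 69420 mm^2
Net thrust = P_cap·A_cap − P_rod·A_ann = 1.176e6 N − 4.144e5 N

F ≈ 7.61e5 N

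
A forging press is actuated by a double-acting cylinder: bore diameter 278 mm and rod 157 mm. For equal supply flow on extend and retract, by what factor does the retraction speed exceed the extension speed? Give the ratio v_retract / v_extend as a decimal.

v_ret/v_ext ≈ 1.47

Cap-side area A_cap = π/4 × (278 mm)² = 60700 mm^2
Rod-side annular area A_ann = π/4 × (278² − 157²) = 41340 mm^2
For equal Q, v ∝ 1/A, so v_ret/v_ext = A_cap/A_ann.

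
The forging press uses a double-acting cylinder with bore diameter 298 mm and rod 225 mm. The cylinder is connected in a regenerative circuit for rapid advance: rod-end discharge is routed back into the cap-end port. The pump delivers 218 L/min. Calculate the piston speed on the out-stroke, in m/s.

v ≈ 0.0914 m/s

In regeneration the rod-end outflow joins the pump flow into the cap end, so the net volume the pump must supply per unit advance equals the rod cross-section area.
Rod cross-section A_rod = π/4 × (225 mm)² = 39760 mm^2
v = Q_pump / A_rod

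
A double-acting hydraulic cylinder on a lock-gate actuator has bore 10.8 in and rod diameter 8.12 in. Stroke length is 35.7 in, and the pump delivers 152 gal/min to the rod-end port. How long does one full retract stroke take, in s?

Rod-side annular area A_ann = π/4 × (10.8² − 8.12²) = 39.82 in^2
Swept volume V = A × L; t = V / Q = A·L / Q

t ≈ 2.43 s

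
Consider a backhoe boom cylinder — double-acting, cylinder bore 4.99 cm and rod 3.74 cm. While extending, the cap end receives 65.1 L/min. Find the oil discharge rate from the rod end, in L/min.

Q_out ≈ 28.5 L/min

Cap-side area A_cap = π/4 × (4.99 cm)² = 19.56 cm^2
Rod-side annular area A_ann = π/4 × (4.99² − 3.74²) = 8.571 cm^2
Piston speed v = Q_in/A_cap; rod-end outflow Q_out = v × A_ann = Q_in × A_ann/A_cap.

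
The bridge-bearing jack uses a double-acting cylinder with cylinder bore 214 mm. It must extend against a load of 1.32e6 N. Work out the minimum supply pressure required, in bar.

P ≈ 367 bar

Cap-side area A_cap = π/4 × (214 mm)² = 35970 mm^2
P = F / A = 1.32e6 N / A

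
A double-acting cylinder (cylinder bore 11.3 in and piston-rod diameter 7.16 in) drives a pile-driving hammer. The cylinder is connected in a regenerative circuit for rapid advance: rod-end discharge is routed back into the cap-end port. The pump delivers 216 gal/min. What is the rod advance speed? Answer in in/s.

v ≈ 20.7 in/s

In regeneration the rod-end outflow joins the pump flow into the cap end, so the net volume the pump must supply per unit advance equals the rod cross-section area.
Rod cross-section A_rod = π/4 × (7.16 in)² = 40.26 in^2
v = Q_pump / A_rod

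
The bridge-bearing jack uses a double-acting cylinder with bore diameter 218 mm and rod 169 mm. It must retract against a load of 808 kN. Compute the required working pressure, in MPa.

Rod-side annular area A_ann = π/4 × (218² − 169²) = 14890 mm^2
Retraction: pressure acts on the annular area.
P = F / A = 808 kN / A

P ≈ 54.3 MPa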